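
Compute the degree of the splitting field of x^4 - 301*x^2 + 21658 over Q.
[K:Q] = 4

f factors as (x^2 - 119)(x^2 - 182); the splitting field is K = Q(sqrt(119), sqrt(182)). Since 119, 182, and 21658 are all non-squares in Q, the three subfields Q(sqrt(119)), Q(sqrt(182)), Q(sqrt(21658)) are distinct degree-2 extensions, so [K:Q] = 4 (Klein four Galois group).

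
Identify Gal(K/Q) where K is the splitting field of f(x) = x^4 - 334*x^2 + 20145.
Gal(K/Q) = V_4 (Klein four-group, Z/2Z × Z/2Z)

f factors as (x^2 - 255)(x^2 - 79), so the splitting field is K = Q(sqrt(255), sqrt(79)). The elements 255, 79, 20145 are all non-squares in Q, so sqrt(255) and sqrt(79) generate independent quadratic extensions. Thus [K:Q] = 4 and Gal(K/Q) is generated by the two order-2 automorphisms sqrt(255) ↦ -sqrt(255) and sqrt(79) ↦ -sqrt(79), giving V_4.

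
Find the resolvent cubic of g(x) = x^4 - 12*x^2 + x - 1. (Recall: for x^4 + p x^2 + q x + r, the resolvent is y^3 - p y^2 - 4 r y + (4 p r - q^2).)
h(y) = y^3 + 12*y^2 + 4*y + 47

Identify coefficients: p = -12, q = 1, r = -1.
Plug into h(y) = y^3 - p y^2 - 4 r y + (4 p r - q^2):
  h(y) = y^3 - (-12) y^2 - 4*(-1) y + (4*(-12)*(-1) - (1)^2)
       = y^3 + (12) y^2 + (4) y + (47).
Simplifying: h(y) = y^3 + 12*y^2 + 4*y + 47.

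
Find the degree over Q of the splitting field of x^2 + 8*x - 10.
[K:Q] = 2

The discriminant of x^2 + (8)*x + (-10) is b^2 - 4c = 64 - (-40) = 104. Since 104 is not a perfect square in Q, the polynomial is irreducible over Q. Its two roots generate a degree-2 extension, so [K:Q] = 2.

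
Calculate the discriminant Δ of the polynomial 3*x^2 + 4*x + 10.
Δ = -104

For a quadratic a x^2 + b x + c the discriminant is Δ = b^2 - 4ac = (4)^2 - 4*(3)*(10) = 16 - (120) = -104.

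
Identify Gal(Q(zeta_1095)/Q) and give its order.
|Gal(Q(zeta_1095)/Q)| = phi(1095) = 576; group ≅ (Z/1095Z)^* ≅ Z/2Z × Z/4Z × Z/72Z

The n-th cyclotomic polynomial Φ_1095(x) is the minimal polynomial of zeta_1095 over Q and has degree phi(1095) = 576. So Q(zeta_1095) is a degree-576 Galois extension with Galois group (Z/1095Z)^*. By CRT, (Z/1095Z)^* ≅ (Z/3Z)^* × (Z/5Z)^* × (Z/73Z)^*. Each prime-power unit group is (Z/3Z)^* ≅ Z/2Z; (Z/5Z)^* ≅ Z/4Z; (Z/73Z)^* ≅ Z/72Z. Hence Gal(Q(zeta_1095)/Q) ≅ Z/2Z × Z/4Z × Z/72Z.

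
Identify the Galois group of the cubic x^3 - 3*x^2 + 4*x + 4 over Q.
Gal(K/Q) = S_3 (symmetric group of order 6)

Compute the discriminant of x^3 + (-3)*x^2 + (4)*x + (4): Δ = -976. Since Δ is not a rational square, the Galois group is not contained in A_3; it must be the full S_3 (irreducibility of the cubic rules out anything smaller).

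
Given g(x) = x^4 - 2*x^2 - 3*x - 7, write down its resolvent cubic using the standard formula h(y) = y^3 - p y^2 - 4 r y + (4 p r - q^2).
h(y) = y^3 + 2*y^2 + 28*y + 47

Identify coefficients: p = -2, q = -3, r = -7.
Plug into h(y) = y^3 - p y^2 - 4 r y + (4 p r - q^2):
  h(y) = y^3 - (-2) y^2 - 4*(-7) y + (4*(-2)*(-7) - (-3)^2)
       = y^3 + (2) y^2 + (28) y + (47).
Simplifying: h(y) = y^3 + 2*y^2 + 28*y + 47.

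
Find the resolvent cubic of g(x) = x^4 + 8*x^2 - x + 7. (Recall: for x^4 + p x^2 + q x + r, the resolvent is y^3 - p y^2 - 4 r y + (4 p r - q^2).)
h(y) = y^3 - 8*y^2 - 28*y + 223

Identify coefficients: p = 8, q = -1, r = 7.
Plug into h(y) = y^3 - p y^2 - 4 r y + (4 p r - q^2):
  h(y) = y^3 - (8) y^2 - 4*(7) y + (4*(8)*(7) - (-1)^2)
       = y^3 + (-8) y^2 + (-28) y + (223).
Simplifying: h(y) = y^3 - 8*y^2 - 28*y + 223.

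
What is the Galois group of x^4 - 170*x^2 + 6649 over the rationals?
Gal(K/Q) = V_4 (Klein four-group, Z/2Z × Z/2Z)

f factors as (x^2 - 61)(x^2 - 109), so the splitting field is K = Q(sqrt(61), sqrt(109)). The elements 61, 109, 6649 are all non-squares in Q, so sqrt(61) and sqrt(109) generate independent quadratic extensions. Thus [K:Q] = 4 and Gal(K/Q) is generated by the two order-2 automorphisms sqrt(61) ↦ -sqrt(61) and sqrt(109) ↦ -sqrt(109), giving V_4.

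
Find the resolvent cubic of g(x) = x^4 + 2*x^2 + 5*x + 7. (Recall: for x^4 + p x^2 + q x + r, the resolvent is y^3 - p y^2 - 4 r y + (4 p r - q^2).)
h(y) = y^3 - 2*y^2 - 28*y + 31

Identify coefficients: p = 2, q = 5, r = 7.
Plug into h(y) = y^3 - p y^2 - 4 r y + (4 p r - q^2):
  h(y) = y^3 - (2) y^2 - 4*(7) y + (4*(2)*(7) - (5)^2)
       = y^3 + (-2) y^2 + (-28) y + (31).
Simplifying: h(y) = y^3 - 2*y^2 - 28*y + 31.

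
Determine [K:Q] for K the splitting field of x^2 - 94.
[K:Q] = 2

The polynomial x^2 - 94 is irreducible over Q since 94 is not a perfect square. Its splitting field is Q(sqrt(94)), which has degree 2 over Q.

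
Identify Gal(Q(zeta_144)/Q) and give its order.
|Gal(Q(zeta_144)/Q)| = phi(144) = 48; group ≅ (Z/144Z)^* ≅ Z/2Z × Z/4Z × Z/6Z

The n-th cyclotomic polynomial Φ_144(x) is the minimal polynomial of zeta_144 over Q and has degree phi(144) = 48. So Q(zeta_144) is a degree-48 Galois extension with Galois group (Z/144Z)^*. By CRT, (Z/144Z)^* ≅ (Z/16Z)^* × (Z/9Z)^*. Each prime-power unit group is (Z/16Z)^* ≅ Z/2Z × Z/4Z; (Z/9Z)^* ≅ Z/6Z. Hence Gal(Q(zeta_144)/Q) ≅ Z/2Z × Z/4Z × Z/6Z.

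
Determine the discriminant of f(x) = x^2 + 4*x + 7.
Δ = -12

For a quadratic a x^2 + b x + c the discriminant is Δ = b^2 - 4ac = (4)^2 - 4*(1)*(7) = 16 - (28) = -12.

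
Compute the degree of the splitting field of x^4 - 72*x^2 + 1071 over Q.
[K:Q] = 4

f factors as (x^2 - 21)(x^2 - 51); the splitting field is K = Q(sqrt(21), sqrt(51)). Since 21, 51, and 1071 are all non-squares in Q, the three subfields Q(sqrt(21)), Q(sqrt(51)), Q(sqrt(1071)) are distinct degree-2 extensions, so [K:Q] = 4 (Klein four Galois group).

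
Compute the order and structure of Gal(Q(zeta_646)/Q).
|Gal(Q(zeta_646)/Q)| = phi(646) = 288; group ≅ (Z/646Z)^* ≅ Z/16Z × Z/18Z

The n-th cyclotomic polynomial Φ_646(x) is the minimal polynomial of zeta_646 over Q and has degree phi(646) = 288. So Q(zeta_646) is a degree-288 Galois extension with Galois group (Z/646Z)^*. By CRT, (Z/646Z)^* ≅ (Z/2Z)^* × (Z/17Z)^* × (Z/19Z)^*. Each prime-power unit group is (Z/2Z)^* ≅ trivial group (order 1); (Z/17Z)^* ≅ Z/16Z; (Z/19Z)^* ≅ Z/18Z. Hence Gal(Q(zeta_646)/Q) ≅ Z/16Z × Z/18Z.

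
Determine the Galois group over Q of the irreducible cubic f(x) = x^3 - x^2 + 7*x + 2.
Gal(K/Q) = S_3 (symmetric group of order 6)

Compute the discriminant of x^3 + (-1)*x^2 + (7)*x + (2): Δ = -1675. Since Δ is not a rational square, the Galois group is not contained in A_3; it must be the full S_3 (irreducibility of the cubic rules out anything smaller).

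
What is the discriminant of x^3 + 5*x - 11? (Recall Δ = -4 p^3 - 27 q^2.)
Δ = -3767

For a depressed cubic x^3 + p x + q the discriminant is Δ = -4 p^3 - 27 q^2 = -4*(5)^3 - 27*(-11)^2 = -500 - 3267 = -3767.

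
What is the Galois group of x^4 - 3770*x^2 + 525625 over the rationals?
Gal(K/Q) = Z/2Z (cyclic of order 2)

f factors as (x^2 - 145)(x^2 - 3625), so the splitting field is K = Q(sqrt(145), sqrt(3625)). The squarefree part of 145 is 145 and the squarefree part of 3625 is also 145, so sqrt(145) and sqrt(3625) are both rational multiples of sqrt(145). Hence Q(sqrt(145)) = Q(sqrt(3625)) = Q(sqrt(145)), and the splitting field collapses to a single degree-2 extension with Galois group Z/2Z.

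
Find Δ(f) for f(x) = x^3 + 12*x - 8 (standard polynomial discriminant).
Δ = -8640

For a depressed cubic x^3 + p x + q the discriminant is Δ = -4 p^3 - 27 q^2 = -4*(12)^3 - 27*(-8)^2 = -6912 - 1728 = -8640.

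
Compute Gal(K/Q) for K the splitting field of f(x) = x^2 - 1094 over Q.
Gal(K/Q) = Z/2Z (cyclic of order 2)

x^2 - 1094 is irreducible over Q since 1094 is not a rational square. The splitting field Q(sqrt(1094)) has degree 2 over Q, and its unique nontrivial automorphism is sqrt(1094) ↦ -sqrt(1094). Hence Gal(Q(sqrt(1094))/Q) = Z/2Z.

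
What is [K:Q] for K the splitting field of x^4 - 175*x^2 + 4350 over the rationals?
[K:Q] = 4

f factors as (x^2 - 30)(x^2 - 145); the splitting field is K = Q(sqrt(30), sqrt(145)). Since 30, 145, and 4350 are all non-squares in Q, the three subfields Q(sqrt(30)), Q(sqrt(145)), Q(sqrt(4350)) are distinct degree-2 extensions, so [K:Q] = 4 (Klein four Galois group).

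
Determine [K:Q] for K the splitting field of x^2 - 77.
[K:Q] = 2

The polynomial x^2 - 77 is irreducible over Q since 77 is not a perfect square. Its splitting field is Q(sqrt(77)), which has degree 2 over Q.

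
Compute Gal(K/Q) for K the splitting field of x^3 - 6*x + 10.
Gal(K/Q) = S_3 (symmetric group of order 6)

Compute the discriminant of x^3 + (0)*x^2 + (-6)*x + (10): Δ = -1836. Since Δ is not a rational square, the Galois group is not contained in A_3; it must be the full S_3 (irreducibility of the cubic rules out anything smaller).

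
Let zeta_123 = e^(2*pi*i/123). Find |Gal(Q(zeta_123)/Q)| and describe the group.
|Gal(Q(zeta_123)/Q)| = phi(123) = 80; group ≅ (Z/123Z)^* ≅ Z/2Z × Z/40Z

The n-th cyclotomic polynomial Φ_123(x) is the minimal polynomial of zeta_123 over Q and has degree phi(123) = 80. So Q(zeta_123) is a degree-80 Galois extension with Galois group (Z/123Z)^*. By CRT, (Z/123Z)^* ≅ (Z/3Z)^* × (Z/41Z)^*. Each prime-power unit group is (Z/3Z)^* ≅ Z/2Z; (Z/41Z)^* ≅ Z/40Z. Hence Gal(Q(zeta_123)/Q) ≅ Z/2Z × Z/40Z.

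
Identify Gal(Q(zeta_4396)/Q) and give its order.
|Gal(Q(zeta_4396)/Q)| = phi(4396) = 1872; group ≅ (Z/4396Z)^* ≅ Z/2Z × Z/6Z × Z/156Z

The n-th cyclotomic polynomial Φ_4396(x) is the minimal polynomial of zeta_4396 over Q and has degree phi(4396) = 1872. So Q(zeta_4396) is a degree-1872 Galois extension with Galois group (Z/4396Z)^*. By CRT, (Z/4396Z)^* ≅ (Z/4Z)^* × (Z/7Z)^* × (Z/157Z)^*. Each prime-power unit group is (Z/4Z)^* ≅ Z/2Z; (Z/7Z)^* ≅ Z/6Z; (Z/157Z)^* ≅ Z/156Z. Hence Gal(Q(zeta_4396)/Q) ≅ Z/2Z × Z/6Z × Z/156Z.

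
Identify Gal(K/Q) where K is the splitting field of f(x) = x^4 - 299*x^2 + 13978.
Gal(K/Q) = V_4 (Klein four-group, Z/2Z × Z/2Z)

f factors as (x^2 - 58)(x^2 - 241), so the splitting field is K = Q(sqrt(58), sqrt(241)). The elements 58, 241, 13978 are all non-squares in Q, so sqrt(58) and sqrt(241) generate independent quadratic extensions. Thus [K:Q] = 4 and Gal(K/Q) is generated by the two order-2 automorphisms sqrt(58) ↦ -sqrt(58) and sqrt(241) ↦ -sqrt(241), giving V_4.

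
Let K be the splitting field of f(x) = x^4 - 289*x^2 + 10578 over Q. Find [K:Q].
[K:Q] = 4

f factors as (x^2 - 246)(x^2 - 43); the splitting field is K = Q(sqrt(246), sqrt(43)). Since 246, 43, and 10578 are all non-squares in Q, the three subfields Q(sqrt(246)), Q(sqrt(43)), Q(sqrt(10578)) are distinct degree-2 extensions, so [K:Q] = 4 (Klein four Galois group).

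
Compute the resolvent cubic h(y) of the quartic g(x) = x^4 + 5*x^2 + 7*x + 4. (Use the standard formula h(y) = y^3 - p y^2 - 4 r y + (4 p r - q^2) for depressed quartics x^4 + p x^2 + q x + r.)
h(y) = y^3 - 5*y^2 - 16*y + 31

Identify coefficients: p = 5, q = 7, r = 4.
Plug into h(y) = y^3 - p y^2 - 4 r y + (4 p r - q^2):
  h(y) = y^3 - (5) y^2 - 4*(4) y + (4*(5)*(4) - (7)^2)
       = y^3 + (-5) y^2 + (-16) y + (31).
Simplifying: h(y) = y^3 - 5*y^2 - 16*y + 31.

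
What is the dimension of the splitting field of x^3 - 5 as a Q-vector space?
[K:Q] = 6

x^3 - 5 has one real root r = 5^(1/3) and two complex roots r*zeta_3, r*zeta_3^2 where zeta_3 = e^(2*pi*i/3). The splitting field is Q(r, zeta_3). [Q(r):Q] = 3 and [Q(zeta_3):Q] = 2 with gcd = 1, so [Q(r, zeta_3):Q] = 3 * 2 = 6.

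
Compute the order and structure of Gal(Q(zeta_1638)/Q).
|Gal(Q(zeta_1638)/Q)| = phi(1638) = 432; group ≅ (Z/1638Z)^* ≅ Z/6Z × Z/6Z × Z/12Z

The n-th cyclotomic polynomial Φ_1638(x) is the minimal polynomial of zeta_1638 over Q and has degree phi(1638) = 432. So Q(zeta_1638) is a degree-432 Galois extension with Galois group (Z/1638Z)^*. By CRT, (Z/1638Z)^* ≅ (Z/2Z)^* × (Z/9Z)^* × (Z/7Z)^* × (Z/13Z)^*. Each prime-power unit group is (Z/2Z)^* ≅ trivial group (order 1); (Z/9Z)^* ≅ Z/6Z; (Z/7Z)^* ≅ Z/6Z; (Z/13Z)^* ≅ Z/12Z. Hence Gal(Q(zeta_1638)/Q) ≅ Z/6Z × Z/6Z × Z/12Z.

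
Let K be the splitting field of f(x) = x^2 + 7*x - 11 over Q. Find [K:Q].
[K:Q] = 2

The discriminant of x^2 + (7)*x + (-11) is b^2 - 4c = 49 - (-44) = 93. Since 93 is not a perfect square in Q, the polynomial is irreducible over Q. Its two roots generate a degree-2 extension, so [K:Q] = 2.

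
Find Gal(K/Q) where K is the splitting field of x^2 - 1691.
Gal(K/Q) = Z/2Z (cyclic of order 2)

x^2 - 1691 is irreducible over Q since 1691 is not a rational square. The splitting field Q(sqrt(1691)) has degree 2 over Q, and its unique nontrivial automorphism is sqrt(1691) ↦ -sqrt(1691). Hence Gal(Q(sqrt(1691))/Q) = Z/2Z.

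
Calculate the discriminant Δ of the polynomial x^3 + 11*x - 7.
Δ = -6647

For a depressed cubic x^3 + p x + q the discriminant is Δ = -4 p^3 - 27 q^2 = -4*(11)^3 - 27*(-7)^2 = -5324 - 1323 = -6647.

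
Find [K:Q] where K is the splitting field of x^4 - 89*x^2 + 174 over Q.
[K:Q] = 4

f factors as (x^2 - 87)(x^2 - 2); the splitting field is K = Q(sqrt(87), sqrt(2)). Since 87, 2, and 174 are all non-squares in Q, the three subfields Q(sqrt(87)), Q(sqrt(2)), Q(sqrt(174)) are distinct degree-2 extensions, so [K:Q] = 4 (Klein four Galois group).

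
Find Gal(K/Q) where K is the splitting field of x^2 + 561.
Gal(K/Q) = Z/2Z (cyclic of order 2)

x^2 + 561 is irreducible over Q since -561 is not a rational square. The splitting field Q(sqrt(-561)) has degree 2 over Q, and its unique nontrivial automorphism is sqrt(-561) ↦ -sqrt(-561). Hence Gal(Q(sqrt(-561))/Q) = Z/2Z.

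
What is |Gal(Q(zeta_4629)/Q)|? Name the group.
|Gal(Q(zeta_4629)/Q)| = phi(4629) = 3084; group ≅ (Z/4629Z)^* ≅ Z/2Z × Z/1542Z

The n-th cyclotomic polynomial Φ_4629(x) is the minimal polynomial of zeta_4629 over Q and has degree phi(4629) = 3084. So Q(zeta_4629) is a degree-3084 Galois extension with Galois group (Z/4629Z)^*. By CRT, (Z/4629Z)^* ≅ (Z/3Z)^* × (Z/1543Z)^*. Each prime-power unit group is (Z/3Z)^* ≅ Z/2Z; (Z/1543Z)^* ≅ Z/1542Z. Hence Gal(Q(zeta_4629)/Q) ≅ Z/2Z × Z/1542Z.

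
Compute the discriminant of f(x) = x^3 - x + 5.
Δ = -671

For a depressed cubic x^3 + p x + q the discriminant is Δ = -4 p^3 - 27 q^2 = -4*(-1)^3 - 27*(5)^2 = 4 - 675 = -671.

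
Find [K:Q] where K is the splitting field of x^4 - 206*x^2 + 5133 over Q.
[K:Q] = 4

f factors as (x^2 - 177)(x^2 - 29); the splitting field is K = Q(sqrt(177), sqrt(29)). Since 177, 29, and 5133 are all non-squares in Q, the three subfields Q(sqrt(177)), Q(sqrt(29)), Q(sqrt(5133)) are distinct degree-2 extensions, so [K:Q] = 4 (Klein four Galois group).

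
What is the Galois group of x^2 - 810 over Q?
Gal(K/Q) = Z/2Z (cyclic of order 2)

x^2 - 810 is irreducible over Q since 810 is not a rational square. The splitting field Q(sqrt(810)) has degree 2 over Q, and its unique nontrivial automorphism is sqrt(810) ↦ -sqrt(810). Hence Gal(Q(sqrt(810))/Q) = Z/2Z.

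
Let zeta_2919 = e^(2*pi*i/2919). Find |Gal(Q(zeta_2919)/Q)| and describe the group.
|Gal(Q(zeta_2919)/Q)| = phi(2919) = 1656; group ≅ (Z/2919Z)^* ≅ Z/2Z × Z/6Z × Z/138Z

The n-th cyclotomic polynomial Φ_2919(x) is the minimal polynomial of zeta_2919 over Q and has degree phi(2919) = 1656. So Q(zeta_2919) is a degree-1656 Galois extension with Galois group (Z/2919Z)^*. By CRT, (Z/2919Z)^* ≅ (Z/3Z)^* × (Z/7Z)^* × (Z/139Z)^*. Each prime-power unit group is (Z/3Z)^* ≅ Z/2Z; (Z/7Z)^* ≅ Z/6Z; (Z/139Z)^* ≅ Z/138Z. Hence Gal(Q(zeta_2919)/Q) ≅ Z/2Z × Z/6Z × Z/138Z.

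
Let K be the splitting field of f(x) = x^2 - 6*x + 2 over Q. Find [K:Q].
[K:Q] = 2

The discriminant of x^2 + (-6)*x + (2) is b^2 - 4c = 36 - (8) = 28. Since 28 is not a perfect square in Q, the polynomial is irreducible over Q. Its two roots generate a degree-2 extension, so [K:Q] = 2.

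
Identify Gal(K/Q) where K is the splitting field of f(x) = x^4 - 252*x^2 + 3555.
Gal(K/Q) = V_4 (Klein four-group, Z/2Z × Z/2Z)

f factors as (x^2 - 237)(x^2 - 15), so the splitting field is K = Q(sqrt(237), sqrt(15)). The elements 237, 15, 3555 are all non-squares in Q, so sqrt(237) and sqrt(15) generate independent quadratic extensions. Thus [K:Q] = 4 and Gal(K/Q) is generated by the two order-2 automorphisms sqrt(237) ↦ -sqrt(237) and sqrt(15) ↦ -sqrt(15), giving V_4.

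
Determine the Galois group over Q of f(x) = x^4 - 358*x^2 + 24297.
Gal(K/Q) = V_4 (Klein four-group, Z/2Z × Z/2Z)

f factors as (x^2 - 91)(x^2 - 267), so the splitting field is K = Q(sqrt(91), sqrt(267)). The elements 91, 267, 24297 are all non-squares in Q, so sqrt(91) and sqrt(267) generate independent quadratic extensions. Thus [K:Q] = 4 and Gal(K/Q) is generated by the two order-2 automorphisms sqrt(91) ↦ -sqrt(91) and sqrt(267) ↦ -sqrt(267), giving V_4.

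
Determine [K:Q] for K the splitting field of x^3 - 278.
[K:Q] = 6

x^3 - 278 has one real root r = 278^(1/3) and two complex roots r*zeta_3, r*zeta_3^2 where zeta_3 = e^(2*pi*i/3). The splitting field is Q(r, zeta_3). [Q(r):Q] = 3 and [Q(zeta_3):Q] = 2 with gcd = 1, so [Q(r, zeta_3):Q] = 3 * 2 = 6.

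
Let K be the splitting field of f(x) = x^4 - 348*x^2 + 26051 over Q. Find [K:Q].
[K:Q] = 4

f factors as (x^2 - 239)(x^2 - 109); the splitting field is K = Q(sqrt(239), sqrt(109)). Since 239, 109, and 26051 are all non-squares in Q, the three subfields Q(sqrt(239)), Q(sqrt(109)), Q(sqrt(26051)) are distinct degree-2 extensions, so [K:Q] = 4 (Klein four Galois group).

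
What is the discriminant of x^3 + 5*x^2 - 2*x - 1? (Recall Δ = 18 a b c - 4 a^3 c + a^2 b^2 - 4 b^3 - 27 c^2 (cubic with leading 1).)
Δ = 785

For x^3 + a x^2 + b x + c the discriminant is Δ = 18 a b c - 4 a^3 c + a^2 b^2 - 4 b^3 - 27 c^2.
Plug a = 5, b = -2, c = -1:
  18*(5)*(-2)*(-1) - 4*(5)^3*(-1) + (5)^2*(-2)^2 - 4*(-2)^3 - 27*(-1)^2
  = 180 + (500) + 100 + (32) + (-27)
  = 785.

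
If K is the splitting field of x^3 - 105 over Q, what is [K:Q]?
[K:Q] = 6

x^3 - 105 has one real root r = 105^(1/3) and two complex roots r*zeta_3, r*zeta_3^2 where zeta_3 = e^(2*pi*i/3). The splitting field is Q(r, zeta_3). [Q(r):Q] = 3 and [Q(zeta_3):Q] = 2 with gcd = 1, so [Q(r, zeta_3):Q] = 3 * 2 = 6.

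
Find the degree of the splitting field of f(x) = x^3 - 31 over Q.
[K:Q] = 6

x^3 - 31 has one real root r = 31^(1/3) and two complex roots r*zeta_3, r*zeta_3^2 where zeta_3 = e^(2*pi*i/3). The splitting field is Q(r, zeta_3). [Q(r):Q] = 3 and [Q(zeta_3):Q] = 2 with gcd = 1, so [Q(r, zeta_3):Q] = 3 * 2 = 6.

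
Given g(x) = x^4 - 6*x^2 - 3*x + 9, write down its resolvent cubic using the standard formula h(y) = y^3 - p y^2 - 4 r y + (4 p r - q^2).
h(y) = y^3 + 6*y^2 - 36*y - 225

Identify coefficients: p = -6, q = -3, r = 9.
Plug into h(y) = y^3 - p y^2 - 4 r y + (4 p r - q^2):
  h(y) = y^3 - (-6) y^2 - 4*(9) y + (4*(-6)*(9) - (-3)^2)
       = y^3 + (6) y^2 + (-36) y + (-225).
Simplifying: h(y) = y^3 + 6*y^2 - 36*y - 225.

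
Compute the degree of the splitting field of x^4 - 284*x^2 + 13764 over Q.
[K:Q] = 4

f factors as (x^2 - 62)(x^2 - 222); the splitting field is K = Q(sqrt(62), sqrt(222)). Since 62, 222, and 13764 are all non-squares in Q, the three subfields Q(sqrt(62)), Q(sqrt(222)), Q(sqrt(13764)) are distinct degree-2 extensions, so [K:Q] = 4 (Klein four Galois group).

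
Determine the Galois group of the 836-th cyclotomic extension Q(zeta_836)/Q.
|Gal(Q(zeta_836)/Q)| = phi(836) = 360; group ≅ (Z/836Z)^* ≅ Z/2Z × Z/10Z × Z/18Z

The n-th cyclotomic polynomial Φ_836(x) is the minimal polynomial of zeta_836 over Q and has degree phi(836) = 360. So Q(zeta_836) is a degree-360 Galois extension with Galois group (Z/836Z)^*. By CRT, (Z/836Z)^* ≅ (Z/4Z)^* × (Z/11Z)^* × (Z/19Z)^*. Each prime-power unit group is (Z/4Z)^* ≅ Z/2Z; (Z/11Z)^* ≅ Z/10Z; (Z/19Z)^* ≅ Z/18Z. Hence Gal(Q(zeta_836)/Q) ≅ Z/2Z × Z/10Z × Z/18Z.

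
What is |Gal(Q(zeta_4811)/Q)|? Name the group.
|Gal(Q(zeta_4811)/Q)| = phi(4811) = 4512; group ≅ (Z/4811Z)^* ≅ Z/16Z × Z/282Z

The n-th cyclotomic polynomial Φ_4811(x) is the minimal polynomial of zeta_4811 over Q and has degree phi(4811) = 4512. So Q(zeta_4811) is a degree-4512 Galois extension with Galois group (Z/4811Z)^*. By CRT, (Z/4811Z)^* ≅ (Z/17Z)^* × (Z/283Z)^*. Each prime-power unit group is (Z/17Z)^* ≅ Z/16Z; (Z/283Z)^* ≅ Z/282Z. Hence Gal(Q(zeta_4811)/Q) ≅ Z/16Z × Z/282Z.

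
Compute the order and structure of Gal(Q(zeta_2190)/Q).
|Gal(Q(zeta_2190)/Q)| = phi(2190) = 576; group ≅ (Z/2190Z)^* ≅ Z/2Z × Z/4Z × Z/72Z

The n-th cyclotomic polynomial Φ_2190(x) is the minimal polynomial of zeta_2190 over Q and has degree phi(2190) = 576. So Q(zeta_2190) is a degree-576 Galois extension with Galois group (Z/2190Z)^*. By CRT, (Z/2190Z)^* ≅ (Z/2Z)^* × (Z/3Z)^* × (Z/5Z)^* × (Z/73Z)^*. Each prime-power unit group is (Z/2Z)^* ≅ trivial group (order 1); (Z/3Z)^* ≅ Z/2Z; (Z/5Z)^* ≅ Z/4Z; (Z/73Z)^* ≅ Z/72Z. Hence Gal(Q(zeta_2190)/Q) ≅ Z/2Z × Z/4Z × Z/72Z.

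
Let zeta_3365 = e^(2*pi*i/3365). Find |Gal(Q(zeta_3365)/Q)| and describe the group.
|Gal(Q(zeta_3365)/Q)| = phi(3365) = 2688; group ≅ (Z/3365Z)^* ≅ Z/4Z × Z/672Z

The n-th cyclotomic polynomial Φ_3365(x) is the minimal polynomial of zeta_3365 over Q and has degree phi(3365) = 2688. So Q(zeta_3365) is a degree-2688 Galois extension with Galois group (Z/3365Z)^*. By CRT, (Z/3365Z)^* ≅ (Z/5Z)^* × (Z/673Z)^*. Each prime-power unit group is (Z/5Z)^* ≅ Z/4Z; (Z/673Z)^* ≅ Z/672Z. Hence Gal(Q(zeta_3365)/Q) ≅ Z/4Z × Z/672Z.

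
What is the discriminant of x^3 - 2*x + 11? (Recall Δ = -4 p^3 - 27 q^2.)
Δ = -3235

For a depressed cubic x^3 + p x + q the discriminant is Δ = -4 p^3 - 27 q^2 = -4*(-2)^3 - 27*(11)^2 = 32 - 3267 = -3235.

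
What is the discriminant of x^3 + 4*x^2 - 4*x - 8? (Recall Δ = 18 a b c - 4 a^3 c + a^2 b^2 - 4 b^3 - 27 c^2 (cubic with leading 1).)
Δ = 3136

For x^3 + a x^2 + b x + c the discriminant is Δ = 18 a b c - 4 a^3 c + a^2 b^2 - 4 b^3 - 27 c^2.
Plug a = 4, b = -4, c = -8:
  18*(4)*(-4)*(-8) - 4*(4)^3*(-8) + (4)^2*(-4)^2 - 4*(-4)^3 - 27*(-8)^2
  = 2304 + (2048) + 256 + (256) + (-1728)
  = 3136.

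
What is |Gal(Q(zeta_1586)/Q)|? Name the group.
|Gal(Q(zeta_1586)/Q)| = phi(1586) = 720; group ≅ (Z/1586Z)^* ≅ Z/12Z × Z/60Z

The n-th cyclotomic polynomial Φ_1586(x) is the minimal polynomial of zeta_1586 over Q and has degree phi(1586) = 720. So Q(zeta_1586) is a degree-720 Galois extension with Galois group (Z/1586Z)^*. By CRT, (Z/1586Z)^* ≅ (Z/2Z)^* × (Z/13Z)^* × (Z/61Z)^*. Each prime-power unit group is (Z/2Z)^* ≅ trivial group (order 1); (Z/13Z)^* ≅ Z/12Z; (Z/61Z)^* ≅ Z/60Z. Hence Gal(Q(zeta_1586)/Q) ≅ Z/12Z × Z/60Z.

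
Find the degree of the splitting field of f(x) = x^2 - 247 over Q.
[K:Q] = 2

The polynomial x^2 - 247 is irreducible over Q since 247 is not a perfect square. Its splitting field is Q(sqrt(247)), which has degree 2 over Q.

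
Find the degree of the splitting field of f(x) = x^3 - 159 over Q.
[K:Q] = 6

x^3 - 159 has one real root r = 159^(1/3) and two complex roots r*zeta_3, r*zeta_3^2 where zeta_3 = e^(2*pi*i/3). The splitting field is Q(r, zeta_3). [Q(r):Q] = 3 and [Q(zeta_3):Q] = 2 with gcd = 1, so [Q(r, zeta_3):Q] = 3 * 2 = 6.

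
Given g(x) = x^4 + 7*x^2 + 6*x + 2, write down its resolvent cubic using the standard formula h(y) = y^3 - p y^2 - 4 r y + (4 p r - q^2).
h(y) = y^3 - 7*y^2 - 8*y + 20

Identify coefficients: p = 7, q = 6, r = 2.
Plug into h(y) = y^3 - p y^2 - 4 r y + (4 p r - q^2):
  h(y) = y^3 - (7) y^2 - 4*(2) y + (4*(7)*(2) - (6)^2)
       = y^3 + (-7) y^2 + (-8) y + (20).
Simplifying: h(y) = y^3 - 7*y^2 - 8*y + 20.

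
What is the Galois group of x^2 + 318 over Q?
Gal(K/Q) = Z/2Z (cyclic of order 2)

x^2 + 318 is irreducible over Q since -318 is not a rational square. The splitting field Q(sqrt(-318)) has degree 2 over Q, and its unique nontrivial automorphism is sqrt(-318) ↦ -sqrt(-318). Hence Gal(Q(sqrt(-318))/Q) = Z/2Z.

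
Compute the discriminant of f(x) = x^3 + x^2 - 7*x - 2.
Δ = 1573

For x^3 + a x^2 + b x + c the discriminant is Δ = 18 a b c - 4 a^3 c + a^2 b^2 - 4 b^3 - 27 c^2.
Plug a = 1, b = -7, c = -2:
  18*(1)*(-7)*(-2) - 4*(1)^3*(-2) + (1)^2*(-7)^2 - 4*(-7)^3 - 27*(-2)^2
  = 252 + (8) + 49 + (1372) + (-108)
  = 1573.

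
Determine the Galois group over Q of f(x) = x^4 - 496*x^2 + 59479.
Gal(K/Q) = V_4 (Klein four-group, Z/2Z × Z/2Z)

f factors as (x^2 - 293)(x^2 - 203), so the splitting field is K = Q(sqrt(293), sqrt(203)). The elements 293, 203, 59479 are all non-squares in Q, so sqrt(293) and sqrt(203) generate independent quadratic extensions. Thus [K:Q] = 4 and Gal(K/Q) is generated by the two order-2 automorphisms sqrt(293) ↦ -sqrt(293) and sqrt(203) ↦ -sqrt(203), giving V_4.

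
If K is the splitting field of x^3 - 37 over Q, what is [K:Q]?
[K:Q] = 6

x^3 - 37 has one real root r = 37^(1/3) and two complex roots r*zeta_3, r*zeta_3^2 where zeta_3 = e^(2*pi*i/3). The splitting field is Q(r, zeta_3). [Q(r):Q] = 3 and [Q(zeta_3):Q] = 2 with gcd = 1, so [Q(r, zeta_3):Q] = 3 * 2 = 6.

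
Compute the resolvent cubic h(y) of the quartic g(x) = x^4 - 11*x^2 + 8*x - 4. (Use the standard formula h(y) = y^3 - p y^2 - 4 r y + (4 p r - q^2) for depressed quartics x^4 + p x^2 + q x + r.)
h(y) = y^3 + 11*y^2 + 16*y + 112

Identify coefficients: p = -11, q = 8, r = -4.
Plug into h(y) = y^3 - p y^2 - 4 r y + (4 p r - q^2):
  h(y) = y^3 - (-11) y^2 - 4*(-4) y + (4*(-11)*(-4) - (8)^2)
       = y^3 + (11) y^2 + (16) y + (112).
Simplifying: h(y) = y^3 + 11*y^2 + 16*y + 112.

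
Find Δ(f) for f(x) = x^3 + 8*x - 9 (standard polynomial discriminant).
Δ = -4235

For a depressed cubic x^3 + p x + q the discriminant is Δ = -4 p^3 - 27 q^2 = -4*(8)^3 - 27*(-9)^2 = -2048 - 2187 = -4235.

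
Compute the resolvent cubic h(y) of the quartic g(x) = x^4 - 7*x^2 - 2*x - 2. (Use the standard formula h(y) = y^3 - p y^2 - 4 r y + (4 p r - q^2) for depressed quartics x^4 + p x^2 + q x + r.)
h(y) = y^3 + 7*y^2 + 8*y + 52

Identify coefficients: p = -7, q = -2, r = -2.
Plug into h(y) = y^3 - p y^2 - 4 r y + (4 p r - q^2):
  h(y) = y^3 - (-7) y^2 - 4*(-2) y + (4*(-7)*(-2) - (-2)^2)
       = y^3 + (7) y^2 + (8) y + (52).
Simplifying: h(y) = y^3 + 7*y^2 + 8*y + 52.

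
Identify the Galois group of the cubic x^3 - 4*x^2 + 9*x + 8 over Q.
Gal(K/Q) = S_3 (symmetric group of order 6)

Compute the discriminant of x^3 + (-4)*x^2 + (9)*x + (8): Δ = -6484. Since Δ is not a rational square, the Galois group is not contained in A_3; it must be the full S_3 (irreducibility of the cubic rules out anything smaller).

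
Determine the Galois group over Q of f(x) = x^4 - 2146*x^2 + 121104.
Gal(K/Q) = Z/2Z (cyclic of order 2)

f factors as (x^2 - 58)(x^2 - 2088), so the splitting field is K = Q(sqrt(58), sqrt(2088)). The squarefree part of 58 is 58 and the squarefree part of 2088 is also 58, so sqrt(58) and sqrt(2088) are both rational multiples of sqrt(58). Hence Q(sqrt(58)) = Q(sqrt(2088)) = Q(sqrt(58)), and the splitting field collapses to a single degree-2 extension with Galois group Z/2Z.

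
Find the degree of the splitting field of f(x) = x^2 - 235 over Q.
[K:Q] = 2

The polynomial x^2 - 235 is irreducible over Q since 235 is not a perfect square. Its splitting field is Q(sqrt(235)), which has degree 2 over Q.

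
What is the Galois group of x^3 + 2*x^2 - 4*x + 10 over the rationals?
Gal(K/Q) = S_3 (symmetric group of order 6)

Compute the discriminant of x^3 + (2)*x^2 + (-4)*x + (10): Δ = -4140. Since Δ is not a rational square, the Galois group is not contained in A_3; it must be the full S_3 (irreducibility of the cubic rules out anything smaller).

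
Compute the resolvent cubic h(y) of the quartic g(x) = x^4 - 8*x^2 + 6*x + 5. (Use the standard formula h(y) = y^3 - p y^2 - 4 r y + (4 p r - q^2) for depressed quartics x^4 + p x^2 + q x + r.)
h(y) = y^3 + 8*y^2 - 20*y - 196

Identify coefficients: p = -8, q = 6, r = 5.
Plug into h(y) = y^3 - p y^2 - 4 r y + (4 p r - q^2):
  h(y) = y^3 - (-8) y^2 - 4*(5) y + (4*(-8)*(5) - (6)^2)
       = y^3 + (8) y^2 + (-20) y + (-196).
Simplifying: h(y) = y^3 + 8*y^2 - 20*y - 196.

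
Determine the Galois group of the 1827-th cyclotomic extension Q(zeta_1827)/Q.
|Gal(Q(zeta_1827)/Q)| = phi(1827) = 1008; group ≅ (Z/1827Z)^* ≅ Z/6Z × Z/6Z × Z/28Z

The n-th cyclotomic polynomial Φ_1827(x) is the minimal polynomial of zeta_1827 over Q and has degree phi(1827) = 1008. So Q(zeta_1827) is a degree-1008 Galois extension with Galois group (Z/1827Z)^*. By CRT, (Z/1827Z)^* ≅ (Z/9Z)^* × (Z/7Z)^* × (Z/29Z)^*. Each prime-power unit group is (Z/9Z)^* ≅ Z/6Z; (Z/7Z)^* ≅ Z/6Z; (Z/29Z)^* ≅ Z/28Z. Hence Gal(Q(zeta_1827)/Q) ≅ Z/6Z × Z/6Z × Z/28Z.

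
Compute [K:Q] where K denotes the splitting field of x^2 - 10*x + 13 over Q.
[K:Q] = 2

The discriminant of x^2 + (-10)*x + (13) is b^2 - 4c = 100 - (52) = 48. Since 48 is not a perfect square in Q, the polynomial is irreducible over Q. Its two roots generate a degree-2 extension, so [K:Q] = 2.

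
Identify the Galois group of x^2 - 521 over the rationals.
Gal(K/Q) = Z/2Z (cyclic of order 2)

x^2 - 521 is irreducible over Q since 521 is not a rational square. The splitting field Q(sqrt(521)) has degree 2 over Q, and its unique nontrivial automorphism is sqrt(521) ↦ -sqrt(521). Hence Gal(Q(sqrt(521))/Q) = Z/2Z.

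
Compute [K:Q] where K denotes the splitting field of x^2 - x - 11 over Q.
[K:Q] = 2

The discriminant of x^2 + (-1)*x + (-11) is b^2 - 4c = 1 - (-44) = 45. Since 45 is not a perfect square in Q, the polynomial is irreducible over Q. Its two roots generate a degree-2 extension, so [K:Q] = 2.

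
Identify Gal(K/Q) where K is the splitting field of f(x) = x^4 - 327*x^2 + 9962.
Gal(K/Q) = V_4 (Klein four-group, Z/2Z × Z/2Z)

f factors as (x^2 - 293)(x^2 - 34), so the splitting field is K = Q(sqrt(293), sqrt(34)). The elements 293, 34, 9962 are all non-squares in Q, so sqrt(293) and sqrt(34) generate independent quadratic extensions. Thus [K:Q] = 4 and Gal(K/Q) is generated by the two order-2 automorphisms sqrt(293) ↦ -sqrt(293) and sqrt(34) ↦ -sqrt(34), giving V_4.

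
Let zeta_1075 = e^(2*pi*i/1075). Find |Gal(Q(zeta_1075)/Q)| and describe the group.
|Gal(Q(zeta_1075)/Q)| = phi(1075) = 840; group ≅ (Z/1075Z)^* ≅ Z/20Z × Z/42Z

The n-th cyclotomic polynomial Φ_1075(x) is the minimal polynomial of zeta_1075 over Q and has degree phi(1075) = 840. So Q(zeta_1075) is a degree-840 Galois extension with Galois group (Z/1075Z)^*. By CRT, (Z/1075Z)^* ≅ (Z/25Z)^* × (Z/43Z)^*. Each prime-power unit group is (Z/25Z)^* ≅ Z/20Z; (Z/43Z)^* ≅ Z/42Z. Hence Gal(Q(zeta_1075)/Q) ≅ Z/20Z × Z/42Z.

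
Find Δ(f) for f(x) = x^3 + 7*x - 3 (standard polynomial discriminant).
Δ = -1615

For x^3 + a x^2 + b x + c the discriminant is Δ = 18 a b c - 4 a^3 c + a^2 b^2 - 4 b^3 - 27 c^2.
Plug a = 0, b = 7, c = -3:
  18*(0)*(7)*(-3) - 4*(0)^3*(-3) + (0)^2*(7)^2 - 4*(7)^3 - 27*(-3)^2
  = 0 + (0) + 0 + (-1372) + (-243)
  = -1615.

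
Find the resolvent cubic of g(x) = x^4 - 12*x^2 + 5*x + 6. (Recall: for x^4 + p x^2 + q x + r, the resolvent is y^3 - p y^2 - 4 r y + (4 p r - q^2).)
h(y) = y^3 + 12*y^2 - 24*y - 313

Identify coefficients: p = -12, q = 5, r = 6.
Plug into h(y) = y^3 - p y^2 - 4 r y + (4 p r - q^2):
  h(y) = y^3 - (-12) y^2 - 4*(6) y + (4*(-12)*(6) - (5)^2)
       = y^3 + (12) y^2 + (-24) y + (-313).
Simplifying: h(y) = y^3 + 12*y^2 - 24*y - 313.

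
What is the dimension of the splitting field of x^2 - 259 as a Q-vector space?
[K:Q] = 2

The polynomial x^2 - 259 is irreducible over Q since 259 is not a perfect square. Its splitting field is Q(sqrt(259)), which has degree 2 over Q.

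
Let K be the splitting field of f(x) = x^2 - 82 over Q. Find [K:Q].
[K:Q] = 2

The polynomial x^2 - 82 is irreducible over Q since 82 is not a perfect square. Its splitting field is Q(sqrt(82)), which has degree 2 over Q.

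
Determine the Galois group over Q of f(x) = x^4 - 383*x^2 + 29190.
Gal(K/Q) = V_4 (Klein four-group, Z/2Z × Z/2Z)

f factors as (x^2 - 278)(x^2 - 105), so the splitting field is K = Q(sqrt(278), sqrt(105)). The elements 278, 105, 29190 are all non-squares in Q, so sqrt(278) and sqrt(105) generate independent quadratic extensions. Thus [K:Q] = 4 and Gal(K/Q) is generated by the two order-2 automorphisms sqrt(278) ↦ -sqrt(278) and sqrt(105) ↦ -sqrt(105), giving V_4.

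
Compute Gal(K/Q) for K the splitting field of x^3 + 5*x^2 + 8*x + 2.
Gal(K/Q) = S_3 (symmetric group of order 6)

Compute the discriminant of x^3 + (5)*x^2 + (8)*x + (2): Δ = -116. Since Δ is not a rational square, the Galois group is not contained in A_3; it must be the full S_3 (irreducibility of the cubic rules out anything smaller).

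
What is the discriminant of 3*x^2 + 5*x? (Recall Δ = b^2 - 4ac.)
Δ = 25

For a quadratic a x^2 + b x + c the discriminant is Δ = b^2 - 4ac = (5)^2 - 4*(3)*(0) = 25 - (0) = 25.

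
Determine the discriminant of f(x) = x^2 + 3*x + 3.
Δ = -3

For a quadratic a x^2 + b x + c the discriminant is Δ = b^2 - 4ac = (3)^2 - 4*(1)*(3) = 9 - (12) = -3.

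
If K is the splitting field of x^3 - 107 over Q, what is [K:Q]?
[K:Q] = 6

x^3 - 107 has one real root r = 107^(1/3) and two complex roots r*zeta_3, r*zeta_3^2 where zeta_3 = e^(2*pi*i/3). The splitting field is Q(r, zeta_3). [Q(r):Q] = 3 and [Q(zeta_3):Q] = 2 with gcd = 1, so [Q(r, zeta_3):Q] = 3 * 2 = 6.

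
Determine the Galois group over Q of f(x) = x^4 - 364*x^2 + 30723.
Gal(K/Q) = V_4 (Klein four-group, Z/2Z × Z/2Z)

f factors as (x^2 - 133)(x^2 - 231), so the splitting field is K = Q(sqrt(133), sqrt(231)). The elements 133, 231, 30723 are all non-squares in Q, so sqrt(133) and sqrt(231) generate independent quadratic extensions. Thus [K:Q] = 4 and Gal(K/Q) is generated by the two order-2 automorphisms sqrt(133) ↦ -sqrt(133) and sqrt(231) ↦ -sqrt(231), giving V_4.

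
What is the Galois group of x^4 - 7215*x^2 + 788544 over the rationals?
Gal(K/Q) = Z/2Z (cyclic of order 2)

f factors as (x^2 - 7104)(x^2 - 111), so the splitting field is K = Q(sqrt(7104), sqrt(111)). The squarefree part of 7104 is 111 and the squarefree part of 111 is also 111, so sqrt(7104) and sqrt(111) are both rational multiples of sqrt(111). Hence Q(sqrt(7104)) = Q(sqrt(111)) = Q(sqrt(111)), and the splitting field collapses to a single degree-2 extension with Galois group Z/2Z.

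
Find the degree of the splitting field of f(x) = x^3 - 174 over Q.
[K:Q] = 6

x^3 - 174 has one real root r = 174^(1/3) and two complex roots r*zeta_3, r*zeta_3^2 where zeta_3 = e^(2*pi*i/3). The splitting field is Q(r, zeta_3). [Q(r):Q] = 3 and [Q(zeta_3):Q] = 2 with gcd = 1, so [Q(r, zeta_3):Q] = 3 * 2 = 6.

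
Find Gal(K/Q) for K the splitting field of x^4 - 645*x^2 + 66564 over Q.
Gal(K/Q) = Z/2Z (cyclic of order 2)

f factors as (x^2 - 129)(x^2 - 516), so the splitting field is K = Q(sqrt(129), sqrt(516)). The squarefree part of 129 is 129 and the squarefree part of 516 is also 129, so sqrt(129) and sqrt(516) are both rational multiples of sqrt(129). Hence Q(sqrt(129)) = Q(sqrt(516)) = Q(sqrt(129)), and the splitting field collapses to a single degree-2 extension with Galois group Z/2Z.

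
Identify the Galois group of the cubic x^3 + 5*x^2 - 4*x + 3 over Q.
Gal(K/Q) = S_3 (symmetric group of order 6)

Compute the discriminant of x^3 + (5)*x^2 + (-4)*x + (3): Δ = -2167. Since Δ is not a rational square, the Galois group is not contained in A_3; it must be the full S_3 (irreducibility of the cubic rules out anything smaller).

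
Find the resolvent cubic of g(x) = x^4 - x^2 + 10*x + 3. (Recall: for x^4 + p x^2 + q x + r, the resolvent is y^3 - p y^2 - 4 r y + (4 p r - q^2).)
h(y) = y^3 + y^2 - 12*y - 112

Identify coefficients: p = -1, q = 10, r = 3.
Plug into h(y) = y^3 - p y^2 - 4 r y + (4 p r - q^2):
  h(y) = y^3 - (-1) y^2 - 4*(3) y + (4*(-1)*(3) - (10)^2)
       = y^3 + (1) y^2 + (-12) y + (-112).
Simplifying: h(y) = y^3 + y^2 - 12*y - 112.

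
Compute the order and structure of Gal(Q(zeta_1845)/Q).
|Gal(Q(zeta_1845)/Q)| = phi(1845) = 960; group ≅ (Z/1845Z)^* ≅ Z/4Z × Z/6Z × Z/40Z

The n-th cyclotomic polynomial Φ_1845(x) is the minimal polynomial of zeta_1845 over Q and has degree phi(1845) = 960. So Q(zeta_1845) is a degree-960 Galois extension with Galois group (Z/1845Z)^*. By CRT, (Z/1845Z)^* ≅ (Z/9Z)^* × (Z/5Z)^* × (Z/41Z)^*. Each prime-power unit group is (Z/9Z)^* ≅ Z/6Z; (Z/5Z)^* ≅ Z/4Z; (Z/41Z)^* ≅ Z/40Z. Hence Gal(Q(zeta_1845)/Q) ≅ Z/4Z × Z/6Z × Z/40Z.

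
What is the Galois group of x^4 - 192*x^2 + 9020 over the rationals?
Gal(K/Q) = V_4 (Klein four-group, Z/2Z × Z/2Z)

f factors as (x^2 - 82)(x^2 - 110), so the splitting field is K = Q(sqrt(82), sqrt(110)). The elements 82, 110, 9020 are all non-squares in Q, so sqrt(82) and sqrt(110) generate independent quadratic extensions. Thus [K:Q] = 4 and Gal(K/Q) is generated by the two order-2 automorphisms sqrt(82) ↦ -sqrt(82) and sqrt(110) ↦ -sqrt(110), giving V_4.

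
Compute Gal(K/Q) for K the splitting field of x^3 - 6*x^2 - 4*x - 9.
Gal(K/Q) = S_3 (symmetric group of order 6)

Compute the discriminant of x^3 + (-6)*x^2 + (-4)*x + (-9): Δ = -13019. Since Δ is not a rational square, the Galois group is not contained in A_3; it must be the full S_3 (irreducibility of the cubic rules out anything smaller).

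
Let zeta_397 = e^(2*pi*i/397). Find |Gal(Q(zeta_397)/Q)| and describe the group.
|Gal(Q(zeta_397)/Q)| = phi(397) = 396; group ≅ (Z/397Z)^* ≅ Z/396Z

The n-th cyclotomic polynomial Φ_397(x) is the minimal polynomial of zeta_397 over Q and has degree phi(397) = 396. So Q(zeta_397) is a degree-396 Galois extension with Galois group (Z/397Z)^*. (Z/397Z)^* is cyclic since 397 is an odd prime power (or 4). Hence Gal(Q(zeta_397)/Q) ≅ Z/396Z.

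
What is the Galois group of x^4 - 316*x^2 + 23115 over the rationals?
Gal(K/Q) = V_4 (Klein four-group, Z/2Z × Z/2Z)

f factors as (x^2 - 115)(x^2 - 201), so the splitting field is K = Q(sqrt(115), sqrt(201)). The elements 115, 201, 23115 are all non-squares in Q, so sqrt(115) and sqrt(201) generate independent quadratic extensions. Thus [K:Q] = 4 and Gal(K/Q) is generated by the two order-2 automorphisms sqrt(115) ↦ -sqrt(115) and sqrt(201) ↦ -sqrt(201), giving V_4.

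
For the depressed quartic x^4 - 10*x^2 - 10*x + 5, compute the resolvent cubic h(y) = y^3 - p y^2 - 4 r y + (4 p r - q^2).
h(y) = y^3 + 10*y^2 - 20*y - 300

Identify coefficients: p = -10, q = -10, r = 5.
Plug into h(y) = y^3 - p y^2 - 4 r y + (4 p r - q^2):
  h(y) = y^3 - (-10) y^2 - 4*(5) y + (4*(-10)*(5) - (-10)^2)
       = y^3 + (10) y^2 + (-20) y + (-300).
Simplifying: h(y) = y^3 + 10*y^2 - 20*y - 300.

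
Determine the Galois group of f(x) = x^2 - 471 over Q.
Gal(K/Q) = Z/2Z (cyclic of order 2)

x^2 - 471 is irreducible over Q since 471 is not a rational square. The splitting field Q(sqrt(471)) has degree 2 over Q, and its unique nontrivial automorphism is sqrt(471) ↦ -sqrt(471). Hence Gal(Q(sqrt(471))/Q) = Z/2Z.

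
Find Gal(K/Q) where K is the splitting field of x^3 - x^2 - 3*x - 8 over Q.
Gal(K/Q) = S_3 (symmetric group of order 6)

Compute the discriminant of x^3 + (-1)*x^2 + (-3)*x + (-8): Δ = -2075. Since Δ is not a rational square, the Galois group is not contained in A_3; it must be the full S_3 (irreducibility of the cubic rules out anything smaller).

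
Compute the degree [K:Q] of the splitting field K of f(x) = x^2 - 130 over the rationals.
[K:Q] = 2

The polynomial x^2 - 130 is irreducible over Q since 130 is not a perfect square. Its splitting field is Q(sqrt(130)), which has degree 2 over Q.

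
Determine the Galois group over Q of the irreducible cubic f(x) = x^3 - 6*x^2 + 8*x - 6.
Gal(K/Q) = S_3 (symmetric group of order 6)

Compute the discriminant of x^3 + (-6)*x^2 + (8)*x + (-6): Δ = -716. Since Δ is not a rational square, the Galois group is not contained in A_3; it must be the full S_3 (irreducibility of the cubic rules out anything smaller).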